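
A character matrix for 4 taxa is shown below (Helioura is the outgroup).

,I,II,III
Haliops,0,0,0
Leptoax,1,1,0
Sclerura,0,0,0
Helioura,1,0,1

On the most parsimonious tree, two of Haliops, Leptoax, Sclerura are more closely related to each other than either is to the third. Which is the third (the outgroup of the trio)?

Character polarity is set by the outgroup: the derived state is whichever differs from the outgroup's state, so for I, III the derived state is '0', and for the remaining characters it is '1'.
Only Haliops and Sclerura show the derived state '0' for I, supporting them as a clade.
II: derived state '1' in Leptoax only — an autapomorphy, so it tells us nothing about relationships among taxa.
All ingroup taxa share the derived state '0' for III; it defines the ingroup but does not resolve relationships within it.
Most parsimonious ingroup topology: ((Sclerura,Haliops),Leptoax).
Haliops and Sclerura share a more recent common ancestor with each other than either does with Leptoax, so Leptoax is the least closely related of the three.

Leptoax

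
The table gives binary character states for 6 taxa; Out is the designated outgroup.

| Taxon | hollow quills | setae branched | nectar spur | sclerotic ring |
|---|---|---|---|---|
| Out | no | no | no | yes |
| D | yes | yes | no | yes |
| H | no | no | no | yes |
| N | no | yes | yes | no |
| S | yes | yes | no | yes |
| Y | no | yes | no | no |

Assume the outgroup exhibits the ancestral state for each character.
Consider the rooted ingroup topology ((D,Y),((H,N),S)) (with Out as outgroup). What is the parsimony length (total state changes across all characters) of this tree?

Map each character onto ((D,Y),((H,N),S)) (rooted by Out) and count the minimum state changes it requires (Fitch parsimony):
hollow quills: 2; setae branched: 2; nectar spur: 1; sclerotic ring: 2.
Total tree length = 7.

7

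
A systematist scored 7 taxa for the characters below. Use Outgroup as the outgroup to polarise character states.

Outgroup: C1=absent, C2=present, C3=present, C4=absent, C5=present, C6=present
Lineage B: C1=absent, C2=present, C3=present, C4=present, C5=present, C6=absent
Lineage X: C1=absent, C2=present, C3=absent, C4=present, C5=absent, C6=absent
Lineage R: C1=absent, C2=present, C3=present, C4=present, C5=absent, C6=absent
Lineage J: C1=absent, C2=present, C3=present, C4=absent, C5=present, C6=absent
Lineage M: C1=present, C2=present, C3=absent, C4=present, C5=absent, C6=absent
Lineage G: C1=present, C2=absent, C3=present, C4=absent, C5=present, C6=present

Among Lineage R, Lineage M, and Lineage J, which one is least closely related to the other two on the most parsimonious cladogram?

Lineage J

Character polarity is set by the outgroup: the derived state is whichever differs from the outgroup's state, so for C2, C3, C5, C6 the derived state is 'absent', and for the remaining characters it is 'present'.
C1 groups Lineage G and Lineage M, which is incompatible with the clades supported by the remaining characters; treating it as convergent (homoplasy) costs fewer steps than any alternative tree.
C2: derived state 'absent' in Lineage G only — an autapomorphy, so it tells us nothing about relationships among taxa.
C3: derived state 'absent' in Lineage M and Lineage X only — synapomorphy for {Lineage M, Lineage X}.
C4: derived state 'present' in Lineage B, Lineage M, Lineage R, and Lineage X only — synapomorphy for {Lineage B, Lineage M, Lineage R, Lineage X}.
Only Lineage M, Lineage R, and Lineage X show the derived state 'absent' for C5, supporting them as a clade.
C6 (derived state 'absent') is shared by Lineage B, Lineage J, Lineage M, Lineage R, and Lineage X — a synapomorphy uniting that clade.
Most parsimonious ingroup topology: (((Lineage B,((Lineage X,Lineage M),Lineage R)),Lineage J),Lineage G).
Lineage R and Lineage M share a more recent common ancestor with each other than either does with Lineage J, so Lineage J is the least closely related of the three.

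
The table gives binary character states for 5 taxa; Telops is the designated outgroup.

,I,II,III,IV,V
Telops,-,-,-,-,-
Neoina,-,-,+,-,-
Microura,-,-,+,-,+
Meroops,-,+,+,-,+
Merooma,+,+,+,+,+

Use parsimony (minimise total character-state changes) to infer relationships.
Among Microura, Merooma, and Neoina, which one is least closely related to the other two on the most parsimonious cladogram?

The outgroup has state '-' for every character, so '+' is the derived state throughout.
I (derived state '+') is unique to Merooma (autapomorphy; uninformative for grouping).
II: derived state '+' in Merooma and Meroops only — synapomorphy for {Merooma, Meroops}.
All ingroup taxa share the derived state '+' for III; it defines the ingroup but does not resolve relationships within it.
IV (derived state '+') is unique to Merooma (autapomorphy; uninformative for grouping).
V (derived state '+') is shared by Merooma, Meroops, and Microura — a synapomorphy uniting that clade.
Most parsimonious ingroup topology: (Neoina,(Microura,(Meroops,Merooma))).
Merooma and Microura share a more recent common ancestor with each other than either does with Neoina, so Neoina is the least closely related of the three.

Neoina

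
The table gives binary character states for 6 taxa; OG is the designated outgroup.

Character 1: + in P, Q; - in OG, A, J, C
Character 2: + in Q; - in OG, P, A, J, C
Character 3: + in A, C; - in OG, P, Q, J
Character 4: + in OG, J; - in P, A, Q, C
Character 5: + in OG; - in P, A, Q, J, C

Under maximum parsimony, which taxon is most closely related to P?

Q

Character polarity is set by the outgroup: the derived state is whichever differs from the outgroup's state, so for Character 4, Character 5 the derived state is '-', and for the remaining characters it is '+'.
Only P and Q show the derived state '+' for Character 1, supporting them as a clade.
Character 2: derived state '+' in Q only — an autapomorphy, so it tells us nothing about relationships among taxa.
Character 3 (derived state '+') is shared by A and C — a synapomorphy uniting that clade.
Character 4 (derived state '-') is shared by A, C, P, and Q — a synapomorphy uniting that clade.
Character 5 (derived state '-') is shared by all ingroup taxa — unites the whole ingroup.
Most parsimonious ingroup topology: (((P,Q),(A,C)),J).
P and Q form a cherry on this tree, so they are sister taxa.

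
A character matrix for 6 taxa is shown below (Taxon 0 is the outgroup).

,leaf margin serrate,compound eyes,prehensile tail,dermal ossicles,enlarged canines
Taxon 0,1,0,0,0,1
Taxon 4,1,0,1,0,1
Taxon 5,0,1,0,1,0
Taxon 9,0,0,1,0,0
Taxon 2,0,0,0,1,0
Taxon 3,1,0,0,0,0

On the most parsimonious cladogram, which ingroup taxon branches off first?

Taxon 4

Character polarity is set by the outgroup: the derived state is whichever differs from the outgroup's state, so for leaf margin serrate, enlarged canines the derived state is '0', and for the remaining characters it is '1'.
leaf margin serrate (derived state '0') is shared by Taxon 2, Taxon 5, and Taxon 9 — a synapomorphy uniting that clade.
compound eyes: derived state '1' in Taxon 5 only — an autapomorphy, so it tells us nothing about relationships among taxa.
prehensile tail groups Taxon 4 and Taxon 9, which is incompatible with the clades supported by the remaining characters; treating it as convergent (homoplasy) costs fewer steps than any alternative tree.
dermal ossicles (derived state '1') is shared by Taxon 2 and Taxon 5 — a synapomorphy uniting that clade.
enlarged canines (derived state '0') is shared by Taxon 2, Taxon 3, Taxon 5, and Taxon 9 — a synapomorphy uniting that clade.
Most parsimonious ingroup topology: (Taxon 4,(((Taxon 5,Taxon 2),Taxon 9),Taxon 3)).
Taxon 4 is sister to the clade containing all other ingroup taxa, so it is the earliest-diverging (most basal) ingroup lineage.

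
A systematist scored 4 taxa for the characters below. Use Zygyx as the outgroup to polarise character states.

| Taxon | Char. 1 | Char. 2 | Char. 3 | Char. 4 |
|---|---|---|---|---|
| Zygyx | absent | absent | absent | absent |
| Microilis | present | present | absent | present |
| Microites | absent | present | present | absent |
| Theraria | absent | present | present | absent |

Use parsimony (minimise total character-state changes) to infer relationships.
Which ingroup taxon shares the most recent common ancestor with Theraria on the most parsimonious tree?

Microites

The outgroup has state 'absent' for every character, so 'present' is the derived state throughout.
Char. 1: derived state 'present' in Microilis only — an autapomorphy, so it tells us nothing about relationships among taxa.
All ingroup taxa share the derived state 'present' for Char. 2; it defines the ingroup but does not resolve relationships within it.
Only Microites and Theraria show the derived state 'present' for Char. 3, supporting them as a clade.
Char. 4: derived state 'present' in Microilis only — an autapomorphy, so it tells us nothing about relationships among taxa.
Most parsimonious ingroup topology: (Microilis,(Microites,Theraria)).
Theraria and Microites form a cherry on this tree, so they are sister taxa.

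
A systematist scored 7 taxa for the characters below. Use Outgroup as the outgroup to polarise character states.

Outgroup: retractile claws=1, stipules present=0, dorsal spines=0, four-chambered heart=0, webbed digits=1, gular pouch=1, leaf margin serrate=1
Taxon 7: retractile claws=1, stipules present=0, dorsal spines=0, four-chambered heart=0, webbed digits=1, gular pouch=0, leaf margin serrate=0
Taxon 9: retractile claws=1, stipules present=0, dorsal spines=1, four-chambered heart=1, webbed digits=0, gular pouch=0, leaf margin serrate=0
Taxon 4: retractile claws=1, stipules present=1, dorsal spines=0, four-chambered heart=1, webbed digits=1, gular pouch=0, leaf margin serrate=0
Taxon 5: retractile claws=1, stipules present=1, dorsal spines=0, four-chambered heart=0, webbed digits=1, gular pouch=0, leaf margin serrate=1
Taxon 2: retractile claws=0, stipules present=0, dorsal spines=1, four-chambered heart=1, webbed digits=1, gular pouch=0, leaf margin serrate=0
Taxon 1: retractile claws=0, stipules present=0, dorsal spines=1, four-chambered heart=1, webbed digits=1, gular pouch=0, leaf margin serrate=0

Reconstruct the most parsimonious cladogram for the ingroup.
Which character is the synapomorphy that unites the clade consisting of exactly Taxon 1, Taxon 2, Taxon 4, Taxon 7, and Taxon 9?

Character polarity is set by the outgroup: the derived state is whichever differs from the outgroup's state, so for retractile claws, webbed digits, gular pouch, leaf margin serrate the derived state is '0', and for the remaining characters it is '1'.
retractile claws (derived state '0') is shared by Taxon 1 and Taxon 2 — a synapomorphy uniting that clade.
stipules present groups Taxon 4 and Taxon 5, which is incompatible with the clades supported by the remaining characters; treating it as convergent (homoplasy) costs fewer steps than any alternative tree.
Only Taxon 1, Taxon 2, and Taxon 9 show the derived state '1' for dorsal spines, supporting them as a clade.
four-chambered heart: derived state '1' in Taxon 1, Taxon 2, Taxon 4, and Taxon 9 only — synapomorphy for {Taxon 1, Taxon 2, Taxon 4, Taxon 9}.
webbed digits: derived state '0' in Taxon 9 only — an autapomorphy, so it tells us nothing about relationships among taxa.
All ingroup taxa share the derived state '0' for gular pouch; it defines the ingroup but does not resolve relationships within it.
leaf margin serrate: derived state '0' in Taxon 1, Taxon 2, Taxon 4, Taxon 7, and Taxon 9 only — synapomorphy for {Taxon 1, Taxon 2, Taxon 4, Taxon 7, Taxon 9}.
Most parsimonious ingroup topology: ((Taxon 7,((Taxon 9,(Taxon 2,Taxon 1)),Taxon 4)),Taxon 5).
The clade {Taxon 1, Taxon 2, Taxon 4, Taxon 7, Taxon 9} is supported by leaf margin serrate: its derived state '0' occurs in exactly those taxa and in no other taxon (including the outgroup).

leaf margin serrate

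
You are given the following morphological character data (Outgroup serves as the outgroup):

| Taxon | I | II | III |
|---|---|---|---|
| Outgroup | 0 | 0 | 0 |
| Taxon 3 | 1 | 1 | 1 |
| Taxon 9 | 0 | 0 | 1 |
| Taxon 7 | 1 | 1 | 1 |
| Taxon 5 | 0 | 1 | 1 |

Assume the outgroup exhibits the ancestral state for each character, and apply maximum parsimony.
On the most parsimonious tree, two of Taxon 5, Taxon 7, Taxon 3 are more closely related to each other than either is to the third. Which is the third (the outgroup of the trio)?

The outgroup has state '0' for every character, so '1' is the derived state throughout.
Only Taxon 3 and Taxon 7 show the derived state '1' for I, supporting them as a clade.
II (derived state '1') is shared by Taxon 3, Taxon 5, and Taxon 7 — a synapomorphy uniting that clade.
III (derived state '1') is shared by all ingroup taxa — unites the whole ingroup.
Most parsimonious ingroup topology: (((Taxon 3,Taxon 7),Taxon 5),Taxon 9).
Taxon 7 and Taxon 3 share a more recent common ancestor with each other than either does with Taxon 5, so Taxon 5 is the least closely related of the three.

Taxon 5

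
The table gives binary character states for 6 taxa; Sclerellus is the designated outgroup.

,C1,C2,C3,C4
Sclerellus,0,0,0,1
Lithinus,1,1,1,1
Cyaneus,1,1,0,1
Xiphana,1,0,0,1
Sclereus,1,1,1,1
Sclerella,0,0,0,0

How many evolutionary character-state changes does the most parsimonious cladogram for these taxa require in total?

Character polarity is set by the outgroup: the derived state is whichever differs from the outgroup's state, so for C4 the derived state is '0', and for the remaining characters it is '1'.
C1 (derived state '1') is shared by Cyaneus, Lithinus, Sclereus, and Xiphana — a synapomorphy uniting that clade.
C2: derived state '1' in Cyaneus, Lithinus, and Sclereus only — synapomorphy for {Cyaneus, Lithinus, Sclereus}.
C3: derived state '1' in Lithinus and Sclereus only — synapomorphy for {Lithinus, Sclereus}.
C4: derived state '0' in Sclerella only — an autapomorphy, so it tells us nothing about relationships among taxa.
Most parsimonious ingroup topology: ((((Lithinus,Sclereus),Cyaneus),Xiphana),Sclerella).
Changes per character on this tree: C1: 1; C2: 1; C3: 1; C4: 1.
Total = 4.

4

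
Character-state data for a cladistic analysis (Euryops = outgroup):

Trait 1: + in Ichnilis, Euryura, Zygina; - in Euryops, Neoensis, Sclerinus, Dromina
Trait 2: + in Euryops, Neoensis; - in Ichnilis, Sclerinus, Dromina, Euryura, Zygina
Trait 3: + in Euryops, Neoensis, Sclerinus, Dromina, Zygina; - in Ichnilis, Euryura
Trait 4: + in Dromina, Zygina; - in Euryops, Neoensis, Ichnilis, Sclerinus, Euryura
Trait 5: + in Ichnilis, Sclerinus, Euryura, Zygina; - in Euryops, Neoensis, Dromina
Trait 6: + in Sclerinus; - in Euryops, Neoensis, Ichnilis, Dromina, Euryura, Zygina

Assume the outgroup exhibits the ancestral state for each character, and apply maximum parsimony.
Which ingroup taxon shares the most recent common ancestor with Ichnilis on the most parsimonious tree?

Character polarity is set by the outgroup: the derived state is whichever differs from the outgroup's state, so for Trait 2, Trait 3 the derived state is '-', and for the remaining characters it is '+'.
Only Euryura, Ichnilis, and Zygina show the derived state '+' for Trait 1, supporting them as a clade.
Only Dromina, Euryura, Ichnilis, Sclerinus, and Zygina show the derived state '-' for Trait 2, supporting them as a clade.
Only Euryura and Ichnilis show the derived state '-' for Trait 3, supporting them as a clade.
Trait 4 (state '+') occurs in Dromina and Zygina but conflicts with the nesting implied by the other characters — most parsimoniously interpreted as homoplasy.
Only Euryura, Ichnilis, Sclerinus, and Zygina show the derived state '+' for Trait 5, supporting them as a clade.
Trait 6: derived state '+' in Sclerinus only — an autapomorphy, so it tells us nothing about relationships among taxa.
Most parsimonious ingroup topology: (Neoensis,((((Ichnilis,Euryura),Zygina),Sclerinus),Dromina)).
Ichnilis and Euryura form a cherry on this tree, so they are sister taxa.

Euryura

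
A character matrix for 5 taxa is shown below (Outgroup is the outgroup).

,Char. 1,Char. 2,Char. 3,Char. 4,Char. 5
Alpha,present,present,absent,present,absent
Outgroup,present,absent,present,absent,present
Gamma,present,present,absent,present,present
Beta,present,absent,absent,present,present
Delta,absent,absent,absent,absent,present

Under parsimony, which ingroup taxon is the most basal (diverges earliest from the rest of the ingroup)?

Delta

Character polarity is set by the outgroup: the derived state is whichever differs from the outgroup's state, so for Char. 1, Char. 3, Char. 5 the derived state is 'absent', and for the remaining characters it is 'present'.
Char. 1: derived state 'absent' in Delta only — an autapomorphy, so it tells us nothing about relationships among taxa.
Char. 2 (derived state 'present') is shared by Alpha and Gamma — a synapomorphy uniting that clade.
All ingroup taxa share the derived state 'absent' for Char. 3; it defines the ingroup but does not resolve relationships within it.
Only Alpha, Beta, and Gamma show the derived state 'present' for Char. 4, supporting them as a clade.
Char. 5 (derived state 'absent') is unique to Alpha (autapomorphy; uninformative for grouping).
Most parsimonious ingroup topology: (((Gamma,Alpha),Beta),Delta).
Delta is sister to the clade containing all other ingroup taxa, so it is the earliest-diverging (most basal) ingroup lineage.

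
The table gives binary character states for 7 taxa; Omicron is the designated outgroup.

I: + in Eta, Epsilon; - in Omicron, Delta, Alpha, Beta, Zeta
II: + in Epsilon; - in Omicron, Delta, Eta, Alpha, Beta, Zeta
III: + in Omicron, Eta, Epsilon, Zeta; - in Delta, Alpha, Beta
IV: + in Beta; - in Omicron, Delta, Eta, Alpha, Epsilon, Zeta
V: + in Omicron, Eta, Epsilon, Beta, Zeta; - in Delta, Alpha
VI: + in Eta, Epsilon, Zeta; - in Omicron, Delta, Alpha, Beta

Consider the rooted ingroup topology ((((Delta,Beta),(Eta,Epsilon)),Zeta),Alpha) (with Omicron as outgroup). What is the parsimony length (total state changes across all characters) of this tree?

Map each character onto ((((Delta,Beta),(Eta,Epsilon)),Zeta),Alpha) (rooted by Omicron) and count the minimum state changes it requires (Fitch parsimony):
I: 1; II: 1; III: 2; IV: 1; V: 2; VI: 2.
Total tree length = 9.

9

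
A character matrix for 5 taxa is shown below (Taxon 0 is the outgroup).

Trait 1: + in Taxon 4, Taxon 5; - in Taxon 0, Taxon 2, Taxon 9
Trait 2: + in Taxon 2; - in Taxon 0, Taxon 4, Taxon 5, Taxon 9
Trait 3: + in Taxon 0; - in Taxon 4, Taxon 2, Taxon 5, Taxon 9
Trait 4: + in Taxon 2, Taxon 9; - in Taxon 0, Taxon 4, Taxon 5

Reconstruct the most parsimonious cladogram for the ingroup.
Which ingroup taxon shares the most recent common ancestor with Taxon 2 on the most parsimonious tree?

Taxon 9

Character polarity is set by the outgroup: the derived state is whichever differs from the outgroup's state, so for Trait 3 the derived state is '-', and for the remaining characters it is '+'.
Trait 1 (derived state '+') is shared by Taxon 4 and Taxon 5 — a synapomorphy uniting that clade.
Trait 2: derived state '+' in Taxon 2 only — an autapomorphy, so it tells us nothing about relationships among taxa.
Trait 3 (derived state '-') is shared by all ingroup taxa — unites the whole ingroup.
Only Taxon 2 and Taxon 9 show the derived state '+' for Trait 4, supporting them as a clade.
Most parsimonious ingroup topology: ((Taxon 4,Taxon 5),(Taxon 2,Taxon 9)).
Taxon 2 and Taxon 9 form a cherry on this tree, so they are sister taxa.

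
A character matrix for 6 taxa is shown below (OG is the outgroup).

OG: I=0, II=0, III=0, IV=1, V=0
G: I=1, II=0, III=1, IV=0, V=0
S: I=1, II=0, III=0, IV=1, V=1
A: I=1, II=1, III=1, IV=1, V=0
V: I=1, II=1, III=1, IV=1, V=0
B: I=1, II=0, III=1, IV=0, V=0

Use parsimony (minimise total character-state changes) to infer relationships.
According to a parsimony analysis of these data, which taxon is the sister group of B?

G

Character polarity is set by the outgroup: the derived state is whichever differs from the outgroup's state, so for IV the derived state is '0', and for the remaining characters it is '1'.
I (derived state '1') is shared by all ingroup taxa — unites the whole ingroup.
II: derived state '1' in A and V only — synapomorphy for {A, V}.
Only A, B, G, and V show the derived state '1' for III, supporting them as a clade.
Only B and G show the derived state '0' for IV, supporting them as a clade.
V (derived state '1') is unique to S (autapomorphy; uninformative for grouping).
Most parsimonious ingroup topology: (((G,B),(A,V)),S).
B and G form a cherry on this tree, so they are sister taxa.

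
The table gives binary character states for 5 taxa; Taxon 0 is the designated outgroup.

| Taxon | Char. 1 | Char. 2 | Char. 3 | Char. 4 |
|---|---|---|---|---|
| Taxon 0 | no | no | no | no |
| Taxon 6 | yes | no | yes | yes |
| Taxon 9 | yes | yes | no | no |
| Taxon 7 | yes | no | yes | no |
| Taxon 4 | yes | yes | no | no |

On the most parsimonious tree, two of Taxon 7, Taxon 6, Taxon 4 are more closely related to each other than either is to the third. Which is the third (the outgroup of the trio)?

Taxon 4

The outgroup has state 'no' for every character, so 'yes' is the derived state throughout.
All ingroup taxa share the derived state 'yes' for Char. 1; it defines the ingroup but does not resolve relationships within it.
Char. 2 (derived state 'yes') is shared by Taxon 4 and Taxon 9 — a synapomorphy uniting that clade.
Char. 3: derived state 'yes' in Taxon 6 and Taxon 7 only — synapomorphy for {Taxon 6, Taxon 7}.
Char. 4: derived state 'yes' in Taxon 6 only — an autapomorphy, so it tells us nothing about relationships among taxa.
Most parsimonious ingroup topology: ((Taxon 6,Taxon 7),(Taxon 9,Taxon 4)).
Taxon 7 and Taxon 6 share a more recent common ancestor with each other than either does with Taxon 4, so Taxon 4 is the least closely related of the three.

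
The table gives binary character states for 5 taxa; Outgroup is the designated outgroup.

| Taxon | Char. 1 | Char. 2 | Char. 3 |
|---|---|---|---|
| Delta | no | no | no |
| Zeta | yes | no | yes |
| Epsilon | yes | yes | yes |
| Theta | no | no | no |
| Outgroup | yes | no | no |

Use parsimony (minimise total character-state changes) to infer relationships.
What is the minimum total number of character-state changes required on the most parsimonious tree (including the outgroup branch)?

3

Character polarity is set by the outgroup: the derived state is whichever differs from the outgroup's state, so for Char. 1 the derived state is 'no', and for the remaining characters it is 'yes'.
Only Delta and Theta show the derived state 'no' for Char. 1, supporting them as a clade.
Char. 2: derived state 'yes' in Epsilon only — an autapomorphy, so it tells us nothing about relationships among taxa.
Only Epsilon and Zeta show the derived state 'yes' for Char. 3, supporting them as a clade.
Most parsimonious ingroup topology: ((Epsilon,Zeta),(Delta,Theta)).
Changes per character on this tree: Char. 1: 1; Char. 2: 1; Char. 3: 1.
Total = 3.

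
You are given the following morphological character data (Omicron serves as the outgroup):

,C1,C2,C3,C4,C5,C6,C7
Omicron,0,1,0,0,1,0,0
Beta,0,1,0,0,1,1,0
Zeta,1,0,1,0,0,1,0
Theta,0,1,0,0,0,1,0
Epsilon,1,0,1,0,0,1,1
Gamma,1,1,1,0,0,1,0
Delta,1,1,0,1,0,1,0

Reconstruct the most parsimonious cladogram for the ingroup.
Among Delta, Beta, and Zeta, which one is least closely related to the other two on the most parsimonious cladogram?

Character polarity is set by the outgroup: the derived state is whichever differs from the outgroup's state, so for C2, C5 the derived state is '0', and for the remaining characters it is '1'.
C1 (derived state '1') is shared by Delta, Epsilon, Gamma, and Zeta — a synapomorphy uniting that clade.
Only Epsilon and Zeta show the derived state '0' for C2, supporting them as a clade.
C3: derived state '1' in Epsilon, Gamma, and Zeta only — synapomorphy for {Epsilon, Gamma, Zeta}.
C4: derived state '1' in Delta only — an autapomorphy, so it tells us nothing about relationships among taxa.
C5: derived state '0' in Delta, Epsilon, Gamma, Theta, and Zeta only — synapomorphy for {Delta, Epsilon, Gamma, Theta, Zeta}.
All ingroup taxa share the derived state '1' for C6; it defines the ingroup but does not resolve relationships within it.
C7: derived state '1' in Epsilon only — an autapomorphy, so it tells us nothing about relationships among taxa.
Most parsimonious ingroup topology: (Beta,((((Zeta,Epsilon),Gamma),Delta),Theta)).
Zeta and Delta share a more recent common ancestor with each other than either does with Beta, so Beta is the least closely related of the three.

Beta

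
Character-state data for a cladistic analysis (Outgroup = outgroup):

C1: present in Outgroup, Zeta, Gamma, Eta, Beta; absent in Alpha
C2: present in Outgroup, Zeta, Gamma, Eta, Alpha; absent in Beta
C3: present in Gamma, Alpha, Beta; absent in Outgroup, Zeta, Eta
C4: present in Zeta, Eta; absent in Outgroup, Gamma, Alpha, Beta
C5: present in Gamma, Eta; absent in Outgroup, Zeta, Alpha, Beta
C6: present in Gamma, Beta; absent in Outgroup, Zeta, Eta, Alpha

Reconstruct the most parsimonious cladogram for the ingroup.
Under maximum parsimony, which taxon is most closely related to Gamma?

Character polarity is set by the outgroup: the derived state is whichever differs from the outgroup's state, so for C1, C2 the derived state is 'absent', and for the remaining characters it is 'present'.
C1 (derived state 'absent') is unique to Alpha (autapomorphy; uninformative for grouping).
C2: derived state 'absent' in Beta only — an autapomorphy, so it tells us nothing about relationships among taxa.
C3 (derived state 'present') is shared by Alpha, Beta, and Gamma — a synapomorphy uniting that clade.
Only Eta and Zeta show the derived state 'present' for C4, supporting them as a clade.
C5 groups Eta and Gamma, which is incompatible with the clades supported by the remaining characters; treating it as convergent (homoplasy) costs fewer steps than any alternative tree.
C6: derived state 'present' in Beta and Gamma only — synapomorphy for {Beta, Gamma}.
Most parsimonious ingroup topology: ((Zeta,Eta),((Gamma,Beta),Alpha)).
Gamma and Beta form a cherry on this tree, so they are sister taxa.

Beta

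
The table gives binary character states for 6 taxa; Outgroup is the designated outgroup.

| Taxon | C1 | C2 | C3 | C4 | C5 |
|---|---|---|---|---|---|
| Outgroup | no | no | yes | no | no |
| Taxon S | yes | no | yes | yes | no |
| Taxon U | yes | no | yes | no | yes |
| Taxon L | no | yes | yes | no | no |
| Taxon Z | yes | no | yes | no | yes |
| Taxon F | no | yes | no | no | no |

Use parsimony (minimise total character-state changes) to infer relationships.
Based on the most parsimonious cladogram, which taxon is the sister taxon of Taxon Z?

Character polarity is set by the outgroup: the derived state is whichever differs from the outgroup's state, so for C3 the derived state is 'no', and for the remaining characters it is 'yes'.
Only Taxon S, Taxon U, and Taxon Z show the derived state 'yes' for C1, supporting them as a clade.
Only Taxon F and Taxon L show the derived state 'yes' for C2, supporting them as a clade.
C3: derived state 'no' in Taxon F only — an autapomorphy, so it tells us nothing about relationships among taxa.
C4 (derived state 'yes') is unique to Taxon S (autapomorphy; uninformative for grouping).
C5: derived state 'yes' in Taxon U and Taxon Z only — synapomorphy for {Taxon U, Taxon Z}.
Most parsimonious ingroup topology: ((Taxon S,(Taxon U,Taxon Z)),(Taxon L,Taxon F)).
Taxon Z and Taxon U form a cherry on this tree, so they are sister taxa.

Taxon U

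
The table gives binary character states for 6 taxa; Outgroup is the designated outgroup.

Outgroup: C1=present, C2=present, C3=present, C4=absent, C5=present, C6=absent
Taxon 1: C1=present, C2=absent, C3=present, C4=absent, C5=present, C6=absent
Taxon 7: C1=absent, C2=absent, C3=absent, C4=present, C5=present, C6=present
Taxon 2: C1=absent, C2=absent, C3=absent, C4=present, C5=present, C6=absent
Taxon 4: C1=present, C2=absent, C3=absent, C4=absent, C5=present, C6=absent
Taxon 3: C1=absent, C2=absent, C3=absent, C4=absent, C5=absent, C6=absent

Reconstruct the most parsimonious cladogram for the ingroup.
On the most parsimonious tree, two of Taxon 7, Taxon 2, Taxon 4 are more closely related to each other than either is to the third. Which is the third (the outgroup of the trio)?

Taxon 4

Character polarity is set by the outgroup: the derived state is whichever differs from the outgroup's state, so for C1, C2, C3, C5 the derived state is 'absent', and for the remaining characters it is 'present'.
C1: derived state 'absent' in Taxon 2, Taxon 3, and Taxon 7 only — synapomorphy for {Taxon 2, Taxon 3, Taxon 7}.
All ingroup taxa share the derived state 'absent' for C2; it defines the ingroup but does not resolve relationships within it.
Only Taxon 2, Taxon 3, Taxon 4, and Taxon 7 show the derived state 'absent' for C3, supporting them as a clade.
C4: derived state 'present' in Taxon 2 and Taxon 7 only — synapomorphy for {Taxon 2, Taxon 7}.
C5: derived state 'absent' in Taxon 3 only — an autapomorphy, so it tells us nothing about relationships among taxa.
C6 (derived state 'present') is unique to Taxon 7 (autapomorphy; uninformative for grouping).
Most parsimonious ingroup topology: (Taxon 1,(((Taxon 7,Taxon 2),Taxon 3),Taxon 4)).
Taxon 7 and Taxon 2 share a more recent common ancestor with each other than either does with Taxon 4, so Taxon 4 is the least closely related of the three.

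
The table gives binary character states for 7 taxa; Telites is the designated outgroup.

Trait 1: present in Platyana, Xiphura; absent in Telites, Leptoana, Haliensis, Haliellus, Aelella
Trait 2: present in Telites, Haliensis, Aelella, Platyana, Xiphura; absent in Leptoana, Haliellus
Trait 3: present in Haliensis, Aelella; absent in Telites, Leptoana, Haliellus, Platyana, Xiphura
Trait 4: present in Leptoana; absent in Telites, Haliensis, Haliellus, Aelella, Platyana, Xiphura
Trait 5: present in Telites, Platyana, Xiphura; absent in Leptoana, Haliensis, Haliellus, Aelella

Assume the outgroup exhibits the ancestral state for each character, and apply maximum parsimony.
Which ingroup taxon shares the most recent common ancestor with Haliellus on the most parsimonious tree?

Leptoana

Character polarity is set by the outgroup: the derived state is whichever differs from the outgroup's state, so for Trait 2, Trait 5 the derived state is 'absent', and for the remaining characters it is 'present'.
Only Platyana and Xiphura show the derived state 'present' for Trait 1, supporting them as a clade.
Only Haliellus and Leptoana show the derived state 'absent' for Trait 2, supporting them as a clade.
Trait 3: derived state 'present' in Aelella and Haliensis only — synapomorphy for {Aelella, Haliensis}.
Trait 4: derived state 'present' in Leptoana only — an autapomorphy, so it tells us nothing about relationships among taxa.
Only Aelella, Haliellus, Haliensis, and Leptoana show the derived state 'absent' for Trait 5, supporting them as a clade.
Most parsimonious ingroup topology: (((Leptoana,Haliellus),(Haliensis,Aelella)),(Platyana,Xiphura)).
Haliellus and Leptoana form a cherry on this tree, so they are sister taxa.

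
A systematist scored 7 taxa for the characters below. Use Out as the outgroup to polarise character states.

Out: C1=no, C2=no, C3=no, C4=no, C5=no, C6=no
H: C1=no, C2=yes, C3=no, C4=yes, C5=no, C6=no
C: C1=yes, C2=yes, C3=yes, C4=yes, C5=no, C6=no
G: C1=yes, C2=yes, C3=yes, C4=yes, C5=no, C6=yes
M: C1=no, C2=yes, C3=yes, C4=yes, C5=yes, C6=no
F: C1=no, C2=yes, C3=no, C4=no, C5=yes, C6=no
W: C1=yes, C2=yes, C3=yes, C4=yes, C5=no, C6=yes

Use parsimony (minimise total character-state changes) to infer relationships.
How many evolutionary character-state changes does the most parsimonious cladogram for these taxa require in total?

7

The outgroup has state 'no' for every character, so 'yes' is the derived state throughout.
C1: derived state 'yes' in C, G, and W only — synapomorphy for {C, G, W}.
All ingroup taxa share the derived state 'yes' for C2; it defines the ingroup but does not resolve relationships within it.
C3: derived state 'yes' in C, G, M, and W only — synapomorphy for {C, G, M, W}.
C4: derived state 'yes' in C, G, H, M, and W only — synapomorphy for {C, G, H, M, W}.
C5 groups F and M, which is incompatible with the clades supported by the remaining characters; treating it as convergent (homoplasy) costs fewer steps than any alternative tree.
C6: derived state 'yes' in G and W only — synapomorphy for {G, W}.
Most parsimonious ingroup topology: ((H,((C,(G,W)),M)),F).
Changes per character on this tree: C1: 1; C2: 1; C3: 1; C4: 1; C5: 2; C6: 1.
Total = 7.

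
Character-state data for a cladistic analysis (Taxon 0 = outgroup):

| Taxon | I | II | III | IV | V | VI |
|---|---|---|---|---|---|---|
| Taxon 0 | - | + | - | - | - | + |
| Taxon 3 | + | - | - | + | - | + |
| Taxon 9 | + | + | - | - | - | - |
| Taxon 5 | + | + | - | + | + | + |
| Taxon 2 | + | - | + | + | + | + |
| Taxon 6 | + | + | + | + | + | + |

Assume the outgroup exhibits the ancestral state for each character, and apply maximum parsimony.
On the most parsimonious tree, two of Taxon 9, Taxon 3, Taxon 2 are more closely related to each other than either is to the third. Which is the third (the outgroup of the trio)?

Character polarity is set by the outgroup: the derived state is whichever differs from the outgroup's state, so for II, VI the derived state is '-', and for the remaining characters it is '+'.
I (derived state '+') is shared by all ingroup taxa — unites the whole ingroup.
II groups Taxon 2 and Taxon 3, which is incompatible with the clades supported by the remaining characters; treating it as convergent (homoplasy) costs fewer steps than any alternative tree.
III (derived state '+') is shared by Taxon 2 and Taxon 6 — a synapomorphy uniting that clade.
IV: derived state '+' in Taxon 2, Taxon 3, Taxon 5, and Taxon 6 only — synapomorphy for {Taxon 2, Taxon 3, Taxon 5, Taxon 6}.
V (derived state '+') is shared by Taxon 2, Taxon 5, and Taxon 6 — a synapomorphy uniting that clade.
VI (derived state '-') is unique to Taxon 9 (autapomorphy; uninformative for grouping).
Most parsimonious ingroup topology: ((Taxon 3,(Taxon 5,(Taxon 2,Taxon 6))),Taxon 9).
Taxon 2 and Taxon 3 share a more recent common ancestor with each other than either does with Taxon 9, so Taxon 9 is the least closely related of the three.

Taxon 9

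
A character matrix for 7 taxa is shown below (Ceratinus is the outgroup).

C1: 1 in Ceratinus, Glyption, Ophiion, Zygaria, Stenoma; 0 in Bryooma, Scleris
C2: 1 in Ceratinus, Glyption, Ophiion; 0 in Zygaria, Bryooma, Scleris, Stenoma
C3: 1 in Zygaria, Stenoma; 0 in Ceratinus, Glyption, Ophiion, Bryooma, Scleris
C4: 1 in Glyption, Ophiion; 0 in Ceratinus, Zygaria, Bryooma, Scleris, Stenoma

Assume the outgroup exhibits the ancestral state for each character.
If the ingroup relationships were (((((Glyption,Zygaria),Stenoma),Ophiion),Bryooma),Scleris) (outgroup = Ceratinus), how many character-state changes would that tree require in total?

9

Map each character onto (((((Glyption,Zygaria),Stenoma),Ophiion),Bryooma),Scleris) (rooted by Ceratinus) and count the minimum state changes it requires (Fitch parsimony):
C1: 2; C2: 3; C3: 2; C4: 2.
Total tree length = 9.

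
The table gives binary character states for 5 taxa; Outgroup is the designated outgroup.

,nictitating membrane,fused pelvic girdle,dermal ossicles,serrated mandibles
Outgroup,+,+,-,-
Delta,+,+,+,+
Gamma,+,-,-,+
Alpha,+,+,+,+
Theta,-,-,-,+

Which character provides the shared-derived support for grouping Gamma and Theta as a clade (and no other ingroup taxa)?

Character polarity is set by the outgroup: the derived state is whichever differs from the outgroup's state, so for nictitating membrane, fused pelvic girdle the derived state is '-', and for the remaining characters it is '+'.
nictitating membrane: derived state '-' in Theta only — an autapomorphy, so it tells us nothing about relationships among taxa.
fused pelvic girdle: derived state '-' in Gamma and Theta only — synapomorphy for {Gamma, Theta}.
dermal ossicles (derived state '+') is shared by Alpha and Delta — a synapomorphy uniting that clade.
All ingroup taxa share the derived state '+' for serrated mandibles; it defines the ingroup but does not resolve relationships within it.
Most parsimonious ingroup topology: ((Delta,Alpha),(Gamma,Theta)).
The clade {Gamma, Theta} is supported by fused pelvic girdle: its derived state '-' occurs in exactly those taxa and in no other taxon (including the outgroup).

fused pelvic girdle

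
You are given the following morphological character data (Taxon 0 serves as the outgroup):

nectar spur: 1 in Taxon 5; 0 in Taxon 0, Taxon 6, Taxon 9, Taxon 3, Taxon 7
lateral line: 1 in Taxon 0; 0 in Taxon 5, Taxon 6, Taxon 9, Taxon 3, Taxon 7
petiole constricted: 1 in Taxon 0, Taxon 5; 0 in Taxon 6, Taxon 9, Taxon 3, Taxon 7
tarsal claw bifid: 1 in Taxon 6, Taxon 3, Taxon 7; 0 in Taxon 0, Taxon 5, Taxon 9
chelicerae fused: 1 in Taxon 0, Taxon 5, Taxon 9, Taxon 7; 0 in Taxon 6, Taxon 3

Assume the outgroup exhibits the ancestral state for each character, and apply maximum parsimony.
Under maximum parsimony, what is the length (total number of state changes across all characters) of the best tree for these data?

Character polarity is set by the outgroup: the derived state is whichever differs from the outgroup's state, so for lateral line, petiole constricted, chelicerae fused the derived state is '0', and for the remaining characters it is '1'.
nectar spur: derived state '1' in Taxon 5 only — an autapomorphy, so it tells us nothing about relationships among taxa.
All ingroup taxa share the derived state '0' for lateral line; it defines the ingroup but does not resolve relationships within it.
Only Taxon 3, Taxon 6, Taxon 7, and Taxon 9 show the derived state '0' for petiole constricted, supporting them as a clade.
tarsal claw bifid: derived state '1' in Taxon 3, Taxon 6, and Taxon 7 only — synapomorphy for {Taxon 3, Taxon 6, Taxon 7}.
chelicerae fused (derived state '0') is shared by Taxon 3 and Taxon 6 — a synapomorphy uniting that clade.
Most parsimonious ingroup topology: (Taxon 5,(((Taxon 6,Taxon 3),Taxon 7),Taxon 9)).
Changes per character on this tree: nectar spur: 1; lateral line: 1; petiole constricted: 1; tarsal claw bifid: 1; chelicerae fused: 1.
Total = 5.

5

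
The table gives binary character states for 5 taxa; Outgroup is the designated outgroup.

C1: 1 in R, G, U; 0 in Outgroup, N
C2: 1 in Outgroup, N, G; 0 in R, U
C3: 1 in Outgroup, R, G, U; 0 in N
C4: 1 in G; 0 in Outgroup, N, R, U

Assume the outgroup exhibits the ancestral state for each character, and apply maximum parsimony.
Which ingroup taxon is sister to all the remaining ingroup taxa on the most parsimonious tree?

N

Character polarity is set by the outgroup: the derived state is whichever differs from the outgroup's state, so for C2, C3 the derived state is '0', and for the remaining characters it is '1'.
Only G, R, and U show the derived state '1' for C1, supporting them as a clade.
C2 (derived state '0') is shared by R and U — a synapomorphy uniting that clade.
C3 (derived state '0') is unique to N (autapomorphy; uninformative for grouping).
C4 (derived state '1') is unique to G (autapomorphy; uninformative for grouping).
Most parsimonious ingroup topology: (N,((R,U),G)).
N is sister to the clade containing all other ingroup taxa, so it is the earliest-diverging (most basal) ingroup lineage.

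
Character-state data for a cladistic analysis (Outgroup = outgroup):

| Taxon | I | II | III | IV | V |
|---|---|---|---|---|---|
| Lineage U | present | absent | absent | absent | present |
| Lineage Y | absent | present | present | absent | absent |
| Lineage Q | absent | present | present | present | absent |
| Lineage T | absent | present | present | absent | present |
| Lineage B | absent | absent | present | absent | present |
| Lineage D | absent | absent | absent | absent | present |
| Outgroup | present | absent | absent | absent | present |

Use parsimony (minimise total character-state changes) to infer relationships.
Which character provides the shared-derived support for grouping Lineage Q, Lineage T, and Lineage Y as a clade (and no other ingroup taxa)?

II

Character polarity is set by the outgroup: the derived state is whichever differs from the outgroup's state, so for I, V the derived state is 'absent', and for the remaining characters it is 'present'.
I (derived state 'absent') is shared by Lineage B, Lineage D, Lineage Q, Lineage T, and Lineage Y — a synapomorphy uniting that clade.
II: derived state 'present' in Lineage Q, Lineage T, and Lineage Y only — synapomorphy for {Lineage Q, Lineage T, Lineage Y}.
III: derived state 'present' in Lineage B, Lineage Q, Lineage T, and Lineage Y only — synapomorphy for {Lineage B, Lineage Q, Lineage T, Lineage Y}.
IV (derived state 'present') is unique to Lineage Q (autapomorphy; uninformative for grouping).
Only Lineage Q and Lineage Y show the derived state 'absent' for V, supporting them as a clade.
Most parsimonious ingroup topology: (((Lineage B,((Lineage Q,Lineage Y),Lineage T)),Lineage D),Lineage U).
The clade {Lineage Q, Lineage T, Lineage Y} is supported by II: its derived state 'present' occurs in exactly those taxa and in no other taxon (including the outgroup).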